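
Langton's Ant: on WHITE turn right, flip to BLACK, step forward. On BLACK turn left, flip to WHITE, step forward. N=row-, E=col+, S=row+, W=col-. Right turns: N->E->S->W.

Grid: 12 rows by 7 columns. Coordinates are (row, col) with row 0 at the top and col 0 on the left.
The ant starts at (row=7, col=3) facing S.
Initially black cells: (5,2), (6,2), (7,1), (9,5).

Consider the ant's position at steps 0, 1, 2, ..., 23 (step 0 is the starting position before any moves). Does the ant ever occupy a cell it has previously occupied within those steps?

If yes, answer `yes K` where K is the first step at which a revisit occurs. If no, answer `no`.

Answer: yes 9

Derivation:
Step 1: on WHITE (7,3): turn R to W, flip to black, move to (7,2). |black|=5 — new cell
Step 2: on WHITE (7,2): turn R to N, flip to black, move to (6,2). |black|=6 — new cell
Step 3: on BLACK (6,2): turn L to W, flip to white, move to (6,1). |black|=5 — new cell
Step 4: on WHITE (6,1): turn R to N, flip to black, move to (5,1). |black|=6 — new cell
Step 5: on WHITE (5,1): turn R to E, flip to black, move to (5,2). |black|=7 — new cell
Step 6: on BLACK (5,2): turn L to N, flip to white, move to (4,2). |black|=6 — new cell
Step 7: on WHITE (4,2): turn R to E, flip to black, move to (4,3). |black|=7 — new cell
Step 8: on WHITE (4,3): turn R to S, flip to black, move to (5,3). |black|=8 — new cell
Step 9: on WHITE (5,3): turn R to W, flip to black, move to (5,2). |black|=9 — REVISIT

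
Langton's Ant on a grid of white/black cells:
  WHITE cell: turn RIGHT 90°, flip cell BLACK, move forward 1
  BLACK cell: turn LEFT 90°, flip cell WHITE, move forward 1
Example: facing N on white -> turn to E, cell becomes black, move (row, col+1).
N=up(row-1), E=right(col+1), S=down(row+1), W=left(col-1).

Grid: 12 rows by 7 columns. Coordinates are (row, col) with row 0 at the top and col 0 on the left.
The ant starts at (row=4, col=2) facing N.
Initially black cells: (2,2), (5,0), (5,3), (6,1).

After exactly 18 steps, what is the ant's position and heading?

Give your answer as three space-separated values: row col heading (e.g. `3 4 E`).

Step 1: on WHITE (4,2): turn R to E, flip to black, move to (4,3). |black|=5
Step 2: on WHITE (4,3): turn R to S, flip to black, move to (5,3). |black|=6
Step 3: on BLACK (5,3): turn L to E, flip to white, move to (5,4). |black|=5
Step 4: on WHITE (5,4): turn R to S, flip to black, move to (6,4). |black|=6
Step 5: on WHITE (6,4): turn R to W, flip to black, move to (6,3). |black|=7
Step 6: on WHITE (6,3): turn R to N, flip to black, move to (5,3). |black|=8
Step 7: on WHITE (5,3): turn R to E, flip to black, move to (5,4). |black|=9
Step 8: on BLACK (5,4): turn L to N, flip to white, move to (4,4). |black|=8
Step 9: on WHITE (4,4): turn R to E, flip to black, move to (4,5). |black|=9
Step 10: on WHITE (4,5): turn R to S, flip to black, move to (5,5). |black|=10
Step 11: on WHITE (5,5): turn R to W, flip to black, move to (5,4). |black|=11
Step 12: on WHITE (5,4): turn R to N, flip to black, move to (4,4). |black|=12
Step 13: on BLACK (4,4): turn L to W, flip to white, move to (4,3). |black|=11
Step 14: on BLACK (4,3): turn L to S, flip to white, move to (5,3). |black|=10
Step 15: on BLACK (5,3): turn L to E, flip to white, move to (5,4). |black|=9
Step 16: on BLACK (5,4): turn L to N, flip to white, move to (4,4). |black|=8
Step 17: on WHITE (4,4): turn R to E, flip to black, move to (4,5). |black|=9
Step 18: on BLACK (4,5): turn L to N, flip to white, move to (3,5). |black|=8

Answer: 3 5 N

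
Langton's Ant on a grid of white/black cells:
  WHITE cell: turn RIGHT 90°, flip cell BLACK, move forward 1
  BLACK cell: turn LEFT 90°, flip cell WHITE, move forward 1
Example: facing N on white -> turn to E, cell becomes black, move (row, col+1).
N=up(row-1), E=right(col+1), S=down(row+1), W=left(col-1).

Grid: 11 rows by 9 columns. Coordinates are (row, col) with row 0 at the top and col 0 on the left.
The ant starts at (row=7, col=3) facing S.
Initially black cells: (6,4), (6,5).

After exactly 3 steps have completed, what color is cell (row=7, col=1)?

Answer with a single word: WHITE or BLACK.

Answer: WHITE

Derivation:
Step 1: on WHITE (7,3): turn R to W, flip to black, move to (7,2). |black|=3
Step 2: on WHITE (7,2): turn R to N, flip to black, move to (6,2). |black|=4
Step 3: on WHITE (6,2): turn R to E, flip to black, move to (6,3). |black|=5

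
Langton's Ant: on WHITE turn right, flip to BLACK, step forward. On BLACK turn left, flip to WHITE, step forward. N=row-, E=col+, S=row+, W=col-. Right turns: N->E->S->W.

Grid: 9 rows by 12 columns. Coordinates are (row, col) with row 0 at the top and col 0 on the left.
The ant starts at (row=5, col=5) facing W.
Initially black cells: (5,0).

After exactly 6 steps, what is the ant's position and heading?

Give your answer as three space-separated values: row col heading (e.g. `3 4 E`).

Step 1: on WHITE (5,5): turn R to N, flip to black, move to (4,5). |black|=2
Step 2: on WHITE (4,5): turn R to E, flip to black, move to (4,6). |black|=3
Step 3: on WHITE (4,6): turn R to S, flip to black, move to (5,6). |black|=4
Step 4: on WHITE (5,6): turn R to W, flip to black, move to (5,5). |black|=5
Step 5: on BLACK (5,5): turn L to S, flip to white, move to (6,5). |black|=4
Step 6: on WHITE (6,5): turn R to W, flip to black, move to (6,4). |black|=5

Answer: 6 4 W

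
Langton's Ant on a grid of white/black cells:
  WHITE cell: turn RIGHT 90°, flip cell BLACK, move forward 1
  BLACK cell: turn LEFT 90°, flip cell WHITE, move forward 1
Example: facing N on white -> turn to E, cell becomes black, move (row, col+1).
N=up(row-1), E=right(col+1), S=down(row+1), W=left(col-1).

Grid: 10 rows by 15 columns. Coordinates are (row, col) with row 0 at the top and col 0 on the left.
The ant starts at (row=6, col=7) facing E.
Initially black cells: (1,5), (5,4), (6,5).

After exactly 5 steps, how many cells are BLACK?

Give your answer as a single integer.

Step 1: on WHITE (6,7): turn R to S, flip to black, move to (7,7). |black|=4
Step 2: on WHITE (7,7): turn R to W, flip to black, move to (7,6). |black|=5
Step 3: on WHITE (7,6): turn R to N, flip to black, move to (6,6). |black|=6
Step 4: on WHITE (6,6): turn R to E, flip to black, move to (6,7). |black|=7
Step 5: on BLACK (6,7): turn L to N, flip to white, move to (5,7). |black|=6

Answer: 6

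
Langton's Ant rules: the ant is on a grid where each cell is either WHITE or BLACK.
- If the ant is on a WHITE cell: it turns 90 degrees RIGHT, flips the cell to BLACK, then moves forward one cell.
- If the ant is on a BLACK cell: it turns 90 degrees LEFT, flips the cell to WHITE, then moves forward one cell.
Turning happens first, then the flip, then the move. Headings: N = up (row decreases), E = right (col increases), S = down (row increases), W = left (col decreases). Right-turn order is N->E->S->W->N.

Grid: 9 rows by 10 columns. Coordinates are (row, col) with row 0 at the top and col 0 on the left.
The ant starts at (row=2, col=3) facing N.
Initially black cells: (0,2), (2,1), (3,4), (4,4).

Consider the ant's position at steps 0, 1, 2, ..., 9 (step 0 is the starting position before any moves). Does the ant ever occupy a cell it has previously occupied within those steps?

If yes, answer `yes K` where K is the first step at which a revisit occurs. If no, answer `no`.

Step 1: on WHITE (2,3): turn R to E, flip to black, move to (2,4). |black|=5 — new cell
Step 2: on WHITE (2,4): turn R to S, flip to black, move to (3,4). |black|=6 — new cell
Step 3: on BLACK (3,4): turn L to E, flip to white, move to (3,5). |black|=5 — new cell
Step 4: on WHITE (3,5): turn R to S, flip to black, move to (4,5). |black|=6 — new cell
Step 5: on WHITE (4,5): turn R to W, flip to black, move to (4,4). |black|=7 — new cell
Step 6: on BLACK (4,4): turn L to S, flip to white, move to (5,4). |black|=6 — new cell
Step 7: on WHITE (5,4): turn R to W, flip to black, move to (5,3). |black|=7 — new cell
Step 8: on WHITE (5,3): turn R to N, flip to black, move to (4,3). |black|=8 — new cell
Step 9: on WHITE (4,3): turn R to E, flip to black, move to (4,4). |black|=9 — REVISIT

Answer: yes 9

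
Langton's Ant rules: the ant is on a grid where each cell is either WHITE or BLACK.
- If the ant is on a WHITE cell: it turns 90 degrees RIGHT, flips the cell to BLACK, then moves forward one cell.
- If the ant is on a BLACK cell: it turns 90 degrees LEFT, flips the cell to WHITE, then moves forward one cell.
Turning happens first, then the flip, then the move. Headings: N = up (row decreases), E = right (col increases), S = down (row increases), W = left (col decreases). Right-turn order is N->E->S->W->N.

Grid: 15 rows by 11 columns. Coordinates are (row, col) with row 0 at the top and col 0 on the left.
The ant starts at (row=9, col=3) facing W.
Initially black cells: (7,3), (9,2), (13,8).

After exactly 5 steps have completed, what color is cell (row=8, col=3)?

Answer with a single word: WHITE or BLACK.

Answer: BLACK

Derivation:
Step 1: on WHITE (9,3): turn R to N, flip to black, move to (8,3). |black|=4
Step 2: on WHITE (8,3): turn R to E, flip to black, move to (8,4). |black|=5
Step 3: on WHITE (8,4): turn R to S, flip to black, move to (9,4). |black|=6
Step 4: on WHITE (9,4): turn R to W, flip to black, move to (9,3). |black|=7
Step 5: on BLACK (9,3): turn L to S, flip to white, move to (10,3). |black|=6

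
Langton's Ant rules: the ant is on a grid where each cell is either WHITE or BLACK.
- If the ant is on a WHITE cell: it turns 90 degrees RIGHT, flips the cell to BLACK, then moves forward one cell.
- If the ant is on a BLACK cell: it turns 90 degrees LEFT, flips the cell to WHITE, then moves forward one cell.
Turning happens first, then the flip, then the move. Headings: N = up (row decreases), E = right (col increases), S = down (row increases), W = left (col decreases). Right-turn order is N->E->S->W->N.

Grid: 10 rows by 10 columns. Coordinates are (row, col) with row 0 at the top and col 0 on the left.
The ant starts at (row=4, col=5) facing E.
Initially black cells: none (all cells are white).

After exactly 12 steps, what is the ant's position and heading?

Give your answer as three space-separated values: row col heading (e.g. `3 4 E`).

Step 1: on WHITE (4,5): turn R to S, flip to black, move to (5,5). |black|=1
Step 2: on WHITE (5,5): turn R to W, flip to black, move to (5,4). |black|=2
Step 3: on WHITE (5,4): turn R to N, flip to black, move to (4,4). |black|=3
Step 4: on WHITE (4,4): turn R to E, flip to black, move to (4,5). |black|=4
Step 5: on BLACK (4,5): turn L to N, flip to white, move to (3,5). |black|=3
Step 6: on WHITE (3,5): turn R to E, flip to black, move to (3,6). |black|=4
Step 7: on WHITE (3,6): turn R to S, flip to black, move to (4,6). |black|=5
Step 8: on WHITE (4,6): turn R to W, flip to black, move to (4,5). |black|=6
Step 9: on WHITE (4,5): turn R to N, flip to black, move to (3,5). |black|=7
Step 10: on BLACK (3,5): turn L to W, flip to white, move to (3,4). |black|=6
Step 11: on WHITE (3,4): turn R to N, flip to black, move to (2,4). |black|=7
Step 12: on WHITE (2,4): turn R to E, flip to black, move to (2,5). |black|=8

Answer: 2 5 E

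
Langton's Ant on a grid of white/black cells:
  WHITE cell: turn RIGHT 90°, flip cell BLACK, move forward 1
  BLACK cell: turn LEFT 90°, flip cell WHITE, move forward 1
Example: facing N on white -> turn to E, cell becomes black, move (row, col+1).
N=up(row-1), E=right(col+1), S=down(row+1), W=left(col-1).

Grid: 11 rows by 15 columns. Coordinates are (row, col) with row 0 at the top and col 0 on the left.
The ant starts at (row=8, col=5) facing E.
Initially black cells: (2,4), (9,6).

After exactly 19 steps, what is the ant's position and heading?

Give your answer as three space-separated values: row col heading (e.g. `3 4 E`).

Step 1: on WHITE (8,5): turn R to S, flip to black, move to (9,5). |black|=3
Step 2: on WHITE (9,5): turn R to W, flip to black, move to (9,4). |black|=4
Step 3: on WHITE (9,4): turn R to N, flip to black, move to (8,4). |black|=5
Step 4: on WHITE (8,4): turn R to E, flip to black, move to (8,5). |black|=6
Step 5: on BLACK (8,5): turn L to N, flip to white, move to (7,5). |black|=5
Step 6: on WHITE (7,5): turn R to E, flip to black, move to (7,6). |black|=6
Step 7: on WHITE (7,6): turn R to S, flip to black, move to (8,6). |black|=7
Step 8: on WHITE (8,6): turn R to W, flip to black, move to (8,5). |black|=8
Step 9: on WHITE (8,5): turn R to N, flip to black, move to (7,5). |black|=9
Step 10: on BLACK (7,5): turn L to W, flip to white, move to (7,4). |black|=8
Step 11: on WHITE (7,4): turn R to N, flip to black, move to (6,4). |black|=9
Step 12: on WHITE (6,4): turn R to E, flip to black, move to (6,5). |black|=10
Step 13: on WHITE (6,5): turn R to S, flip to black, move to (7,5). |black|=11
Step 14: on WHITE (7,5): turn R to W, flip to black, move to (7,4). |black|=12
Step 15: on BLACK (7,4): turn L to S, flip to white, move to (8,4). |black|=11
Step 16: on BLACK (8,4): turn L to E, flip to white, move to (8,5). |black|=10
Step 17: on BLACK (8,5): turn L to N, flip to white, move to (7,5). |black|=9
Step 18: on BLACK (7,5): turn L to W, flip to white, move to (7,4). |black|=8
Step 19: on WHITE (7,4): turn R to N, flip to black, move to (6,4). |black|=9

Answer: 6 4 N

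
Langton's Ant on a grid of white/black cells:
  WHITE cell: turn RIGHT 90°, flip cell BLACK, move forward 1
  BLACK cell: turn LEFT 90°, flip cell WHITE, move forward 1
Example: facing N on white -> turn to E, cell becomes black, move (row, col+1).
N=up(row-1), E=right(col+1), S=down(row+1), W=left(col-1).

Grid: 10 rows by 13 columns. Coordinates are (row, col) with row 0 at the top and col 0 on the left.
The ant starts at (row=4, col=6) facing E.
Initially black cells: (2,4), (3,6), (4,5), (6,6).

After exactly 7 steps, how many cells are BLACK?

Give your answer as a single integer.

Step 1: on WHITE (4,6): turn R to S, flip to black, move to (5,6). |black|=5
Step 2: on WHITE (5,6): turn R to W, flip to black, move to (5,5). |black|=6
Step 3: on WHITE (5,5): turn R to N, flip to black, move to (4,5). |black|=7
Step 4: on BLACK (4,5): turn L to W, flip to white, move to (4,4). |black|=6
Step 5: on WHITE (4,4): turn R to N, flip to black, move to (3,4). |black|=7
Step 6: on WHITE (3,4): turn R to E, flip to black, move to (3,5). |black|=8
Step 7: on WHITE (3,5): turn R to S, flip to black, move to (4,5). |black|=9

Answer: 9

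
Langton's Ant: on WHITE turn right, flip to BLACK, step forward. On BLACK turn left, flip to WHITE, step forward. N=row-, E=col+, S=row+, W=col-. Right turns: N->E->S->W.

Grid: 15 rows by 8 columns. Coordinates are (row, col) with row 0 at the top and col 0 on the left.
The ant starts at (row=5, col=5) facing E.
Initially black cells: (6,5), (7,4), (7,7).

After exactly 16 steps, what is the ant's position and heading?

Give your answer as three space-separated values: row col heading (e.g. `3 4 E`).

Step 1: on WHITE (5,5): turn R to S, flip to black, move to (6,5). |black|=4
Step 2: on BLACK (6,5): turn L to E, flip to white, move to (6,6). |black|=3
Step 3: on WHITE (6,6): turn R to S, flip to black, move to (7,6). |black|=4
Step 4: on WHITE (7,6): turn R to W, flip to black, move to (7,5). |black|=5
Step 5: on WHITE (7,5): turn R to N, flip to black, move to (6,5). |black|=6
Step 6: on WHITE (6,5): turn R to E, flip to black, move to (6,6). |black|=7
Step 7: on BLACK (6,6): turn L to N, flip to white, move to (5,6). |black|=6
Step 8: on WHITE (5,6): turn R to E, flip to black, move to (5,7). |black|=7
Step 9: on WHITE (5,7): turn R to S, flip to black, move to (6,7). |black|=8
Step 10: on WHITE (6,7): turn R to W, flip to black, move to (6,6). |black|=9
Step 11: on WHITE (6,6): turn R to N, flip to black, move to (5,6). |black|=10
Step 12: on BLACK (5,6): turn L to W, flip to white, move to (5,5). |black|=9
Step 13: on BLACK (5,5): turn L to S, flip to white, move to (6,5). |black|=8
Step 14: on BLACK (6,5): turn L to E, flip to white, move to (6,6). |black|=7
Step 15: on BLACK (6,6): turn L to N, flip to white, move to (5,6). |black|=6
Step 16: on WHITE (5,6): turn R to E, flip to black, move to (5,7). |black|=7

Answer: 5 7 E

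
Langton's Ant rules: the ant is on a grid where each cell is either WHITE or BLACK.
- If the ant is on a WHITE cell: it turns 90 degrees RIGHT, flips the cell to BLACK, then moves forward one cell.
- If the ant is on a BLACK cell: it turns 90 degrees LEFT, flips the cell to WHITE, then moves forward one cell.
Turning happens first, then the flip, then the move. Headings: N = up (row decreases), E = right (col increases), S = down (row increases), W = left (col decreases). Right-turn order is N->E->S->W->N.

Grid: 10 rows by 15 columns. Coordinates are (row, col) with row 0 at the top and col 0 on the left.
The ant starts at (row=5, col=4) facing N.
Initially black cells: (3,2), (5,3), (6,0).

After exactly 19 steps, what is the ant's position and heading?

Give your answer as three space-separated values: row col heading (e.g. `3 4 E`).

Answer: 4 4 W

Derivation:
Step 1: on WHITE (5,4): turn R to E, flip to black, move to (5,5). |black|=4
Step 2: on WHITE (5,5): turn R to S, flip to black, move to (6,5). |black|=5
Step 3: on WHITE (6,5): turn R to W, flip to black, move to (6,4). |black|=6
Step 4: on WHITE (6,4): turn R to N, flip to black, move to (5,4). |black|=7
Step 5: on BLACK (5,4): turn L to W, flip to white, move to (5,3). |black|=6
Step 6: on BLACK (5,3): turn L to S, flip to white, move to (6,3). |black|=5
Step 7: on WHITE (6,3): turn R to W, flip to black, move to (6,2). |black|=6
Step 8: on WHITE (6,2): turn R to N, flip to black, move to (5,2). |black|=7
Step 9: on WHITE (5,2): turn R to E, flip to black, move to (5,3). |black|=8
Step 10: on WHITE (5,3): turn R to S, flip to black, move to (6,3). |black|=9
Step 11: on BLACK (6,3): turn L to E, flip to white, move to (6,4). |black|=8
Step 12: on BLACK (6,4): turn L to N, flip to white, move to (5,4). |black|=7
Step 13: on WHITE (5,4): turn R to E, flip to black, move to (5,5). |black|=8
Step 14: on BLACK (5,5): turn L to N, flip to white, move to (4,5). |black|=7
Step 15: on WHITE (4,5): turn R to E, flip to black, move to (4,6). |black|=8
Step 16: on WHITE (4,6): turn R to S, flip to black, move to (5,6). |black|=9
Step 17: on WHITE (5,6): turn R to W, flip to black, move to (5,5). |black|=10
Step 18: on WHITE (5,5): turn R to N, flip to black, move to (4,5). |black|=11
Step 19: on BLACK (4,5): turn L to W, flip to white, move to (4,4). |black|=10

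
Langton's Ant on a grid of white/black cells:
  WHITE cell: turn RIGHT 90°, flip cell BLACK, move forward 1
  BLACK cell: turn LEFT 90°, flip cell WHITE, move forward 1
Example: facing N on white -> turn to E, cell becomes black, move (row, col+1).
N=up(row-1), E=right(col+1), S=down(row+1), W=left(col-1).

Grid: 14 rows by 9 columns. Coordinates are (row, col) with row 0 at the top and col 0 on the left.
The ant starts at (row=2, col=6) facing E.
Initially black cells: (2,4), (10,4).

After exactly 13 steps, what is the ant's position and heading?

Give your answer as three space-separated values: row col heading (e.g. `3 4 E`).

Step 1: on WHITE (2,6): turn R to S, flip to black, move to (3,6). |black|=3
Step 2: on WHITE (3,6): turn R to W, flip to black, move to (3,5). |black|=4
Step 3: on WHITE (3,5): turn R to N, flip to black, move to (2,5). |black|=5
Step 4: on WHITE (2,5): turn R to E, flip to black, move to (2,6). |black|=6
Step 5: on BLACK (2,6): turn L to N, flip to white, move to (1,6). |black|=5
Step 6: on WHITE (1,6): turn R to E, flip to black, move to (1,7). |black|=6
Step 7: on WHITE (1,7): turn R to S, flip to black, move to (2,7). |black|=7
Step 8: on WHITE (2,7): turn R to W, flip to black, move to (2,6). |black|=8
Step 9: on WHITE (2,6): turn R to N, flip to black, move to (1,6). |black|=9
Step 10: on BLACK (1,6): turn L to W, flip to white, move to (1,5). |black|=8
Step 11: on WHITE (1,5): turn R to N, flip to black, move to (0,5). |black|=9
Step 12: on WHITE (0,5): turn R to E, flip to black, move to (0,6). |black|=10
Step 13: on WHITE (0,6): turn R to S, flip to black, move to (1,6). |black|=11

Answer: 1 6 S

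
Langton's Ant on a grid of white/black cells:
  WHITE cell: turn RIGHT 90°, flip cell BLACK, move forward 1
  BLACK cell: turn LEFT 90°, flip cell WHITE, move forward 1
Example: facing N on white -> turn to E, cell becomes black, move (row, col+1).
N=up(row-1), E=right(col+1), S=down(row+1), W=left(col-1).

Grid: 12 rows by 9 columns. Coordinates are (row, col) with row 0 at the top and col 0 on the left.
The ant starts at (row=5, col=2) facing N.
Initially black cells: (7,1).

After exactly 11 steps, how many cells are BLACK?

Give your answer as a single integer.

Answer: 8

Derivation:
Step 1: on WHITE (5,2): turn R to E, flip to black, move to (5,3). |black|=2
Step 2: on WHITE (5,3): turn R to S, flip to black, move to (6,3). |black|=3
Step 3: on WHITE (6,3): turn R to W, flip to black, move to (6,2). |black|=4
Step 4: on WHITE (6,2): turn R to N, flip to black, move to (5,2). |black|=5
Step 5: on BLACK (5,2): turn L to W, flip to white, move to (5,1). |black|=4
Step 6: on WHITE (5,1): turn R to N, flip to black, move to (4,1). |black|=5
Step 7: on WHITE (4,1): turn R to E, flip to black, move to (4,2). |black|=6
Step 8: on WHITE (4,2): turn R to S, flip to black, move to (5,2). |black|=7
Step 9: on WHITE (5,2): turn R to W, flip to black, move to (5,1). |black|=8
Step 10: on BLACK (5,1): turn L to S, flip to white, move to (6,1). |black|=7
Step 11: on WHITE (6,1): turn R to W, flip to black, move to (6,0). |black|=8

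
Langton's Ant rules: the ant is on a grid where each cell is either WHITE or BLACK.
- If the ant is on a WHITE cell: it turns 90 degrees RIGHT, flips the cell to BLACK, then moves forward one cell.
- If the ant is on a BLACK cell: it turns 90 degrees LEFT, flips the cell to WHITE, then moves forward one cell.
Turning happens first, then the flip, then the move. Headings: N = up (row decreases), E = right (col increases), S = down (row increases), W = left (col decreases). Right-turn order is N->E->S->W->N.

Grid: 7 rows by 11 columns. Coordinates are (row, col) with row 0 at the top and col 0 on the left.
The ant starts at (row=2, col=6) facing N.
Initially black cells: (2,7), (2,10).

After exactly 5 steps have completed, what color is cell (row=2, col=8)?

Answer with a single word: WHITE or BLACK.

Answer: BLACK

Derivation:
Step 1: on WHITE (2,6): turn R to E, flip to black, move to (2,7). |black|=3
Step 2: on BLACK (2,7): turn L to N, flip to white, move to (1,7). |black|=2
Step 3: on WHITE (1,7): turn R to E, flip to black, move to (1,8). |black|=3
Step 4: on WHITE (1,8): turn R to S, flip to black, move to (2,8). |black|=4
Step 5: on WHITE (2,8): turn R to W, flip to black, move to (2,7). |black|=5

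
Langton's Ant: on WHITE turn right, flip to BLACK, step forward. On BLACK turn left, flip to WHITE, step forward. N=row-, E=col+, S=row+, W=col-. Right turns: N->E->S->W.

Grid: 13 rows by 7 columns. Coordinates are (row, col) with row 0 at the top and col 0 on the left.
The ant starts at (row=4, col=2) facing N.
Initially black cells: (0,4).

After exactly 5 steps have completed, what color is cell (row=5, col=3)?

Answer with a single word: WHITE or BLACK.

Step 1: on WHITE (4,2): turn R to E, flip to black, move to (4,3). |black|=2
Step 2: on WHITE (4,3): turn R to S, flip to black, move to (5,3). |black|=3
Step 3: on WHITE (5,3): turn R to W, flip to black, move to (5,2). |black|=4
Step 4: on WHITE (5,2): turn R to N, flip to black, move to (4,2). |black|=5
Step 5: on BLACK (4,2): turn L to W, flip to white, move to (4,1). |black|=4

Answer: BLACK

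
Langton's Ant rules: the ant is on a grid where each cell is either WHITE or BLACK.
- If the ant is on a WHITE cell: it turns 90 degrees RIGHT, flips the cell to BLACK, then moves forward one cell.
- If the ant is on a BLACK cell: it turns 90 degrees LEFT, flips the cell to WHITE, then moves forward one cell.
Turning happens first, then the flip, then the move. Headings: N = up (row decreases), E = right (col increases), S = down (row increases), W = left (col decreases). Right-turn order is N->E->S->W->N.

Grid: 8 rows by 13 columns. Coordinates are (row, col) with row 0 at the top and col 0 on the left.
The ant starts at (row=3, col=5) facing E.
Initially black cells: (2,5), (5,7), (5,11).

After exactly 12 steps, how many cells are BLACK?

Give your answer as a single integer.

Step 1: on WHITE (3,5): turn R to S, flip to black, move to (4,5). |black|=4
Step 2: on WHITE (4,5): turn R to W, flip to black, move to (4,4). |black|=5
Step 3: on WHITE (4,4): turn R to N, flip to black, move to (3,4). |black|=6
Step 4: on WHITE (3,4): turn R to E, flip to black, move to (3,5). |black|=7
Step 5: on BLACK (3,5): turn L to N, flip to white, move to (2,5). |black|=6
Step 6: on BLACK (2,5): turn L to W, flip to white, move to (2,4). |black|=5
Step 7: on WHITE (2,4): turn R to N, flip to black, move to (1,4). |black|=6
Step 8: on WHITE (1,4): turn R to E, flip to black, move to (1,5). |black|=7
Step 9: on WHITE (1,5): turn R to S, flip to black, move to (2,5). |black|=8
Step 10: on WHITE (2,5): turn R to W, flip to black, move to (2,4). |black|=9
Step 11: on BLACK (2,4): turn L to S, flip to white, move to (3,4). |black|=8
Step 12: on BLACK (3,4): turn L to E, flip to white, move to (3,5). |black|=7

Answer: 7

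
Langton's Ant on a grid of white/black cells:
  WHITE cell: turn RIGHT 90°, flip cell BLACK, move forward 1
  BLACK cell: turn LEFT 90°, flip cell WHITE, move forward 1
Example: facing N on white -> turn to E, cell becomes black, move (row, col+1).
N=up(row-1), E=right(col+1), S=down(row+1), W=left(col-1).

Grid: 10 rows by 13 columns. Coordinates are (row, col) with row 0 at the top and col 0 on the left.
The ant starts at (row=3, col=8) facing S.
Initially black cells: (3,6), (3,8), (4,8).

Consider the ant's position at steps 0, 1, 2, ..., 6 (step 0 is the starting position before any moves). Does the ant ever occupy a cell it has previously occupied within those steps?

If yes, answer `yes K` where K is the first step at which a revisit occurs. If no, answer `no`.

Answer: no

Derivation:
Step 1: on BLACK (3,8): turn L to E, flip to white, move to (3,9). |black|=2 — new cell
Step 2: on WHITE (3,9): turn R to S, flip to black, move to (4,9). |black|=3 — new cell
Step 3: on WHITE (4,9): turn R to W, flip to black, move to (4,8). |black|=4 — new cell
Step 4: on BLACK (4,8): turn L to S, flip to white, move to (5,8). |black|=3 — new cell
Step 5: on WHITE (5,8): turn R to W, flip to black, move to (5,7). |black|=4 — new cell
Step 6: on WHITE (5,7): turn R to N, flip to black, move to (4,7). |black|=5 — new cell
No revisit within 6 steps.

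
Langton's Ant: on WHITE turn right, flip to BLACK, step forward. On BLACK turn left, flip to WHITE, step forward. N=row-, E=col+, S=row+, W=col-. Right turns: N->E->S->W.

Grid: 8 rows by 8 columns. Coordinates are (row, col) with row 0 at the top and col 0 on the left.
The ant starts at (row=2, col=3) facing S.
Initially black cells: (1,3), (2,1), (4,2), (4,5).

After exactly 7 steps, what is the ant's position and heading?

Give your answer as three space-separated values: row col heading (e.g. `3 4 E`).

Step 1: on WHITE (2,3): turn R to W, flip to black, move to (2,2). |black|=5
Step 2: on WHITE (2,2): turn R to N, flip to black, move to (1,2). |black|=6
Step 3: on WHITE (1,2): turn R to E, flip to black, move to (1,3). |black|=7
Step 4: on BLACK (1,3): turn L to N, flip to white, move to (0,3). |black|=6
Step 5: on WHITE (0,3): turn R to E, flip to black, move to (0,4). |black|=7
Step 6: on WHITE (0,4): turn R to S, flip to black, move to (1,4). |black|=8
Step 7: on WHITE (1,4): turn R to W, flip to black, move to (1,3). |black|=9

Answer: 1 3 W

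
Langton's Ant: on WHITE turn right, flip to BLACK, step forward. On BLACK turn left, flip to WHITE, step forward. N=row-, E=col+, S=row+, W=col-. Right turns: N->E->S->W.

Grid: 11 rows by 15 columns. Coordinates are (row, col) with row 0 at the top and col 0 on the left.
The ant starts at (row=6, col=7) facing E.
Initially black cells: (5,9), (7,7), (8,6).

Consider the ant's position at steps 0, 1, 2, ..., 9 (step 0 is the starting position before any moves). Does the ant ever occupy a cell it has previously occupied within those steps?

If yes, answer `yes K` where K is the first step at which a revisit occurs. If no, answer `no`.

Answer: yes 5

Derivation:
Step 1: on WHITE (6,7): turn R to S, flip to black, move to (7,7). |black|=4 — new cell
Step 2: on BLACK (7,7): turn L to E, flip to white, move to (7,8). |black|=3 — new cell
Step 3: on WHITE (7,8): turn R to S, flip to black, move to (8,8). |black|=4 — new cell
Step 4: on WHITE (8,8): turn R to W, flip to black, move to (8,7). |black|=5 — new cell
Step 5: on WHITE (8,7): turn R to N, flip to black, move to (7,7). |black|=6 — REVISIT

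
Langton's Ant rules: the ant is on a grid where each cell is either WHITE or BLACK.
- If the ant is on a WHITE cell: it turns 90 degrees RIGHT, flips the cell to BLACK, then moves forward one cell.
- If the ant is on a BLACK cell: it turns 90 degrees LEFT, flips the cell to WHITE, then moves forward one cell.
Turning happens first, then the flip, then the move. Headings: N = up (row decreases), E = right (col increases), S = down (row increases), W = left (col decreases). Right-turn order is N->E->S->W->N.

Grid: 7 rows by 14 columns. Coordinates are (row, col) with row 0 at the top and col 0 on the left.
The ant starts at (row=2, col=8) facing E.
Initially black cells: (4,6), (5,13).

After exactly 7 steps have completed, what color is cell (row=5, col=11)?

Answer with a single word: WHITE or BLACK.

Step 1: on WHITE (2,8): turn R to S, flip to black, move to (3,8). |black|=3
Step 2: on WHITE (3,8): turn R to W, flip to black, move to (3,7). |black|=4
Step 3: on WHITE (3,7): turn R to N, flip to black, move to (2,7). |black|=5
Step 4: on WHITE (2,7): turn R to E, flip to black, move to (2,8). |black|=6
Step 5: on BLACK (2,8): turn L to N, flip to white, move to (1,8). |black|=5
Step 6: on WHITE (1,8): turn R to E, flip to black, move to (1,9). |black|=6
Step 7: on WHITE (1,9): turn R to S, flip to black, move to (2,9). |black|=7

Answer: WHITE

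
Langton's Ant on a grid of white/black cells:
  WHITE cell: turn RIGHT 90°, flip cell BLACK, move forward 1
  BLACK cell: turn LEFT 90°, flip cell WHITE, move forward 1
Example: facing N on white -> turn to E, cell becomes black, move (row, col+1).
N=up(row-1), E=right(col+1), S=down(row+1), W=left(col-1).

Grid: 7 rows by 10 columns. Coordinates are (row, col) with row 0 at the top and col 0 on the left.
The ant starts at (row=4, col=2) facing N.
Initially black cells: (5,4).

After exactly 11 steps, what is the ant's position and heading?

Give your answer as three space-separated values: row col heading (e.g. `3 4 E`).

Step 1: on WHITE (4,2): turn R to E, flip to black, move to (4,3). |black|=2
Step 2: on WHITE (4,3): turn R to S, flip to black, move to (5,3). |black|=3
Step 3: on WHITE (5,3): turn R to W, flip to black, move to (5,2). |black|=4
Step 4: on WHITE (5,2): turn R to N, flip to black, move to (4,2). |black|=5
Step 5: on BLACK (4,2): turn L to W, flip to white, move to (4,1). |black|=4
Step 6: on WHITE (4,1): turn R to N, flip to black, move to (3,1). |black|=5
Step 7: on WHITE (3,1): turn R to E, flip to black, move to (3,2). |black|=6
Step 8: on WHITE (3,2): turn R to S, flip to black, move to (4,2). |black|=7
Step 9: on WHITE (4,2): turn R to W, flip to black, move to (4,1). |black|=8
Step 10: on BLACK (4,1): turn L to S, flip to white, move to (5,1). |black|=7
Step 11: on WHITE (5,1): turn R to W, flip to black, move to (5,0). |black|=8

Answer: 5 0 W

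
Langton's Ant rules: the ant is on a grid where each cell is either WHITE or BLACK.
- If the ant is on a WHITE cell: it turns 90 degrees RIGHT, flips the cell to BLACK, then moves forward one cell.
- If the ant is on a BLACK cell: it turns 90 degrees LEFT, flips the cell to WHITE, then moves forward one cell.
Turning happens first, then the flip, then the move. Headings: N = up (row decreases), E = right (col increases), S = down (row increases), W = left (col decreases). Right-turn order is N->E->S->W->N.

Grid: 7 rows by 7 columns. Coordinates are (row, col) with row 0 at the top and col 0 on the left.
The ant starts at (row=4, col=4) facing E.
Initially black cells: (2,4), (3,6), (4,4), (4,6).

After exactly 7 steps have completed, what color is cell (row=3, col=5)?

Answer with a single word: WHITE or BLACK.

Step 1: on BLACK (4,4): turn L to N, flip to white, move to (3,4). |black|=3
Step 2: on WHITE (3,4): turn R to E, flip to black, move to (3,5). |black|=4
Step 3: on WHITE (3,5): turn R to S, flip to black, move to (4,5). |black|=5
Step 4: on WHITE (4,5): turn R to W, flip to black, move to (4,4). |black|=6
Step 5: on WHITE (4,4): turn R to N, flip to black, move to (3,4). |black|=7
Step 6: on BLACK (3,4): turn L to W, flip to white, move to (3,3). |black|=6
Step 7: on WHITE (3,3): turn R to N, flip to black, move to (2,3). |black|=7

Answer: BLACK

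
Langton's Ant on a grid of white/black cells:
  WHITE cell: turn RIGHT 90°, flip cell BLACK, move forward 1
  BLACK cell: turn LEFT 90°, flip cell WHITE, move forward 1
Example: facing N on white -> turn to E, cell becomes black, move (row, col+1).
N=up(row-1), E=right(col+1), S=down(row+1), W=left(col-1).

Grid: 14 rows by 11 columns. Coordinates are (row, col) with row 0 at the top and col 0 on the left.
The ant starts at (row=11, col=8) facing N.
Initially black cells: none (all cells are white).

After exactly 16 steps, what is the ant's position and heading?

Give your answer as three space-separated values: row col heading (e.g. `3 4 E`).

Answer: 11 8 N

Derivation:
Step 1: on WHITE (11,8): turn R to E, flip to black, move to (11,9). |black|=1
Step 2: on WHITE (11,9): turn R to S, flip to black, move to (12,9). |black|=2
Step 3: on WHITE (12,9): turn R to W, flip to black, move to (12,8). |black|=3
Step 4: on WHITE (12,8): turn R to N, flip to black, move to (11,8). |black|=4
Step 5: on BLACK (11,8): turn L to W, flip to white, move to (11,7). |black|=3
Step 6: on WHITE (11,7): turn R to N, flip to black, move to (10,7). |black|=4
Step 7: on WHITE (10,7): turn R to E, flip to black, move to (10,8). |black|=5
Step 8: on WHITE (10,8): turn R to S, flip to black, move to (11,8). |black|=6
Step 9: on WHITE (11,8): turn R to W, flip to black, move to (11,7). |black|=7
Step 10: on BLACK (11,7): turn L to S, flip to white, move to (12,7). |black|=6
Step 11: on WHITE (12,7): turn R to W, flip to black, move to (12,6). |black|=7
Step 12: on WHITE (12,6): turn R to N, flip to black, move to (11,6). |black|=8
Step 13: on WHITE (11,6): turn R to E, flip to black, move to (11,7). |black|=9
Step 14: on WHITE (11,7): turn R to S, flip to black, move to (12,7). |black|=10
Step 15: on BLACK (12,7): turn L to E, flip to white, move to (12,8). |black|=9
Step 16: on BLACK (12,8): turn L to N, flip to white, move to (11,8). |black|=8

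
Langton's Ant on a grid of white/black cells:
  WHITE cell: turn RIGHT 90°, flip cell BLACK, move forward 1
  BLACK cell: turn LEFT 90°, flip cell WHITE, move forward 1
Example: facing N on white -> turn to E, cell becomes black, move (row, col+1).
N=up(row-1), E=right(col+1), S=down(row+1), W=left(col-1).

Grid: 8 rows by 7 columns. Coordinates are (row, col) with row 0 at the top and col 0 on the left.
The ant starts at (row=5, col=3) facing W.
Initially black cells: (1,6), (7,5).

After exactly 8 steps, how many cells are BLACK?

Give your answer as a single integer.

Step 1: on WHITE (5,3): turn R to N, flip to black, move to (4,3). |black|=3
Step 2: on WHITE (4,3): turn R to E, flip to black, move to (4,4). |black|=4
Step 3: on WHITE (4,4): turn R to S, flip to black, move to (5,4). |black|=5
Step 4: on WHITE (5,4): turn R to W, flip to black, move to (5,3). |black|=6
Step 5: on BLACK (5,3): turn L to S, flip to white, move to (6,3). |black|=5
Step 6: on WHITE (6,3): turn R to W, flip to black, move to (6,2). |black|=6
Step 7: on WHITE (6,2): turn R to N, flip to black, move to (5,2). |black|=7
Step 8: on WHITE (5,2): turn R to E, flip to black, move to (5,3). |black|=8

Answer: 8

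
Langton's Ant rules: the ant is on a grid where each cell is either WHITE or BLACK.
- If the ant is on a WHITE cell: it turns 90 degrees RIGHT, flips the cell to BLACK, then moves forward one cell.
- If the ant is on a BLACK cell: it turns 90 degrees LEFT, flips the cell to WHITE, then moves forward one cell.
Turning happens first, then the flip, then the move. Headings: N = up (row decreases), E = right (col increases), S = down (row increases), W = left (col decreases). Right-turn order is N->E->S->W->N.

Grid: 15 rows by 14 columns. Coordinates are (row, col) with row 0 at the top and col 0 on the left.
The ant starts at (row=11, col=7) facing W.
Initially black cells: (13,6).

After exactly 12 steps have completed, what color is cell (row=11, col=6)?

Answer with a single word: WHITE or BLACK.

Answer: BLACK

Derivation:
Step 1: on WHITE (11,7): turn R to N, flip to black, move to (10,7). |black|=2
Step 2: on WHITE (10,7): turn R to E, flip to black, move to (10,8). |black|=3
Step 3: on WHITE (10,8): turn R to S, flip to black, move to (11,8). |black|=4
Step 4: on WHITE (11,8): turn R to W, flip to black, move to (11,7). |black|=5
Step 5: on BLACK (11,7): turn L to S, flip to white, move to (12,7). |black|=4
Step 6: on WHITE (12,7): turn R to W, flip to black, move to (12,6). |black|=5
Step 7: on WHITE (12,6): turn R to N, flip to black, move to (11,6). |black|=6
Step 8: on WHITE (11,6): turn R to E, flip to black, move to (11,7). |black|=7
Step 9: on WHITE (11,7): turn R to S, flip to black, move to (12,7). |black|=8
Step 10: on BLACK (12,7): turn L to E, flip to white, move to (12,8). |black|=7
Step 11: on WHITE (12,8): turn R to S, flip to black, move to (13,8). |black|=8
Step 12: on WHITE (13,8): turn R to W, flip to black, move to (13,7). |black|=9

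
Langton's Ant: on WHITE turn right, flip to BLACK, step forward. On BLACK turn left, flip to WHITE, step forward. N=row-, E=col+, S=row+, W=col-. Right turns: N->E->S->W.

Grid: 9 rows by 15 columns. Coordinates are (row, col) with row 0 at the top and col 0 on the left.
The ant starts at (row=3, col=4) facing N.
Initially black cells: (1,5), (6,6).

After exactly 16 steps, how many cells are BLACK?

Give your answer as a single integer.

Step 1: on WHITE (3,4): turn R to E, flip to black, move to (3,5). |black|=3
Step 2: on WHITE (3,5): turn R to S, flip to black, move to (4,5). |black|=4
Step 3: on WHITE (4,5): turn R to W, flip to black, move to (4,4). |black|=5
Step 4: on WHITE (4,4): turn R to N, flip to black, move to (3,4). |black|=6
Step 5: on BLACK (3,4): turn L to W, flip to white, move to (3,3). |black|=5
Step 6: on WHITE (3,3): turn R to N, flip to black, move to (2,3). |black|=6
Step 7: on WHITE (2,3): turn R to E, flip to black, move to (2,4). |black|=7
Step 8: on WHITE (2,4): turn R to S, flip to black, move to (3,4). |black|=8
Step 9: on WHITE (3,4): turn R to W, flip to black, move to (3,3). |black|=9
Step 10: on BLACK (3,3): turn L to S, flip to white, move to (4,3). |black|=8
Step 11: on WHITE (4,3): turn R to W, flip to black, move to (4,2). |black|=9
Step 12: on WHITE (4,2): turn R to N, flip to black, move to (3,2). |black|=10
Step 13: on WHITE (3,2): turn R to E, flip to black, move to (3,3). |black|=11
Step 14: on WHITE (3,3): turn R to S, flip to black, move to (4,3). |black|=12
Step 15: on BLACK (4,3): turn L to E, flip to white, move to (4,4). |black|=11
Step 16: on BLACK (4,4): turn L to N, flip to white, move to (3,4). |black|=10

Answer: 10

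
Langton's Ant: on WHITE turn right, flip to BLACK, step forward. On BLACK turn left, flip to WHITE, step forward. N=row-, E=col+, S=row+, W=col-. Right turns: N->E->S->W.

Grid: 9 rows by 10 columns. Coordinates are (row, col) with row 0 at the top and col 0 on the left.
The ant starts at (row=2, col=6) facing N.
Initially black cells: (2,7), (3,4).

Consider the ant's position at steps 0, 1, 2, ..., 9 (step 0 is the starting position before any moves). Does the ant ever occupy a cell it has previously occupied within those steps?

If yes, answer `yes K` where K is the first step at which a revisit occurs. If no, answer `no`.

Answer: yes 5

Derivation:
Step 1: on WHITE (2,6): turn R to E, flip to black, move to (2,7). |black|=3 — new cell
Step 2: on BLACK (2,7): turn L to N, flip to white, move to (1,7). |black|=2 — new cell
Step 3: on WHITE (1,7): turn R to E, flip to black, move to (1,8). |black|=3 — new cell
Step 4: on WHITE (1,8): turn R to S, flip to black, move to (2,8). |black|=4 — new cell
Step 5: on WHITE (2,8): turn R to W, flip to black, move to (2,7). |black|=5 — REVISIT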